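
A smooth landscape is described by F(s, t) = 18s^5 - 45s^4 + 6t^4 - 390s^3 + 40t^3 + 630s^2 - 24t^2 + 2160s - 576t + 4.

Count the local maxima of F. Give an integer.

2

F separates as a function of s plus a function of t, so ∇F=0 decouples.
∂F/∂s = 90(s - 4)(s - 2)(s + 1)(s + 3) = 0 at s ∈ {-3, -1, 2, 4}; ∂F/∂t = 24(t - 2)(t + 3)(t + 4) = 0 at t ∈ {-4, -3, 2}.
The Hessian is diagonal: diag(F_ss, F_tt). Second derivatives: F_ss(-3)=-6300, F_ss(-1)=2700, F_ss(2)=-2700, F_ss(4)=6300; F_tt(-4)=144, F_tt(-3)=-120, F_tt(2)=720.
Local maxima occur where both diagonal entries negative: (-3, -3), (2, -3). Count: 2.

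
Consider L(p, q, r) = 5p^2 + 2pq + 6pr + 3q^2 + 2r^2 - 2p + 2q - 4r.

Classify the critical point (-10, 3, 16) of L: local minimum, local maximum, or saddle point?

local minimum

The Hessian is constant: H = [[10, 2, 6], [2, 6, 0], [6, 0, 4]].
Leading principal minors: Δ₁ = 10, Δ₂ = 56, Δ₃ = 8.
All leading minors are positive, so H is positive definite: a local minimum.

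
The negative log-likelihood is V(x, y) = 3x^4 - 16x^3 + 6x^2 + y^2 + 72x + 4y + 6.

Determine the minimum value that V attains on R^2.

-45

V(x,y) separates as P(x) + Q(y) + 6, so its minimum is min P + min Q + 6.
P'(x) = 12(x - 3)(x - 2)(x + 1) vanishes at x ∈ {-1, 2, 3}; Q'(y) = 2y + 4 vanishes at y ∈ {-2}.
Local minima of P (where P''>0): P(-1)=-47, P(3)=81. Local minima of Q: Q(-2)=-4.
So the global minimum of V is P(-1) + Q(-2) + 6 = -47 − 4 + 6 = -45, attained at (-1, -2).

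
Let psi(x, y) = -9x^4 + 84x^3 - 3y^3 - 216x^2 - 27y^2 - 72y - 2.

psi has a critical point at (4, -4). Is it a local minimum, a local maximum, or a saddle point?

saddle point

The mixed partial ∂²psi/∂x∂y is 0, so the Hessian at any point is diag(psi_xx, psi_yy) = diag(36(-3x^2 + 14x - 12), -18(y + 3)).
At (4, -4): H = diag(-144, 18).
The eigenvalues have opposite signs, so H is indefinite: a saddle point.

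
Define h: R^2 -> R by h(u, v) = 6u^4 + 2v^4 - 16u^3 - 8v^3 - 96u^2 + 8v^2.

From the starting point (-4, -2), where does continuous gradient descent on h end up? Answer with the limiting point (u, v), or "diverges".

(-2, 0)

h is separable, so gradient descent decouples: u follows -∂h/∂u, v follows -∂h/∂v.
∂h/∂u = 24u(u - 4)(u + 2); at u=-4 this is -1536, so u increases.
∂h/∂v = 8v(v - 2)(v - 1); at v=-2 this is -192, so v increases.
u converges to its nearest critical value -2 (a local min of the u-part); v converges to 0. The iterate converges to (-2, 0).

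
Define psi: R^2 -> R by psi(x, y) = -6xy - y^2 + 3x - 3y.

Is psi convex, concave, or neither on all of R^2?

neither

psi is quadratic, so its Hessian is the constant matrix H = [[0, -6], [-6, -2]].
det(H) = -36, tr(H) = -2.
det(H) < 0, so H is indefinite: neither convex nor concave.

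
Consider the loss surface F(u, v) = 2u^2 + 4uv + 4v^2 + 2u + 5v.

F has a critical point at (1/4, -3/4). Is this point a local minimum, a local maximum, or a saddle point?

The Hessian of F is constant: H = [[4, 4], [4, 8]].
det(H) = 4·8 − 4² = 16.
det(H) > 0 and tr(H) = 12 > 0, so H is positive definite and the point is a local minimum.

local minimum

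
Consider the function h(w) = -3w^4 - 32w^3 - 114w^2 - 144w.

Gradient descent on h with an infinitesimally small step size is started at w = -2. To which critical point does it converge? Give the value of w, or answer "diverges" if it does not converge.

-3

h'(w) = -12(w + 1)(w + 3)(w + 4), so h'(-2) = 24.
Gradient descent moves in the -h' direction, i.e. w is decreasing.
The nearest critical point in that direction is w = -3, where h'' = 24 > 0 (a local minimum). The iterate converges there.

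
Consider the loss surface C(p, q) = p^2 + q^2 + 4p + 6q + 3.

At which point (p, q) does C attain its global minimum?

C(p,q) separates as A(p) + B(q) + 3, so its minimum is min A + min B + 3.
A'(p) = 2p + 4 vanishes at p ∈ {-2}; B'(q) = 2q + 6 vanishes at q ∈ {-3}.
Local minima of A (where A''>0): A(-2)=-4. Local minima of B: B(-3)=-9.
So the global minimum of C is A(-2) + B(-3) + 3 = -4 − 9 + 3 = -10, attained at (-2, -3).

(-2, -3)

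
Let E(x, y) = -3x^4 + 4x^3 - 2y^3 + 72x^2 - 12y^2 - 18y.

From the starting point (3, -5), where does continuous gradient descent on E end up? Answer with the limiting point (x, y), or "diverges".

E is separable, so gradient descent decouples: x follows -∂E/∂x, y follows -∂E/∂y.
∂E/∂x = -12x(x - 4)(x + 3); at x=3 this is 216, so x decreases.
∂E/∂y = -6(y + 1)(y + 3); at y=-5 this is -48, so y increases.
x converges to its nearest critical value 0 (a local min of the x-part); y converges to -3. The iterate converges to (0, -3).

(0, -3)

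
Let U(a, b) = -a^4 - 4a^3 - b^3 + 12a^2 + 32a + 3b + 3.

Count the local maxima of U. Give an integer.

U separates as a function of a plus a function of b, so ∇U=0 decouples.
∂U/∂a = -4(a - 2)(a + 1)(a + 4) = 0 at a ∈ {-4, -1, 2}; ∂U/∂b = -3(b - 1)(b + 1) = 0 at b ∈ {-1, 1}.
The Hessian is diagonal: diag(U_aa, U_bb). Second derivatives: U_aa(-4)=-72, U_aa(-1)=36, U_aa(2)=-72; U_bb(-1)=6, U_bb(1)=-6.
Local maxima occur where both diagonal entries negative: (-4, 1), (2, 1). Count: 2.

2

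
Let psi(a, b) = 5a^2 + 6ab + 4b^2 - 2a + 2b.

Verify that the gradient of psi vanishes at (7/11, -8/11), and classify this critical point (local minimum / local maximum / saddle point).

local minimum

∇psi = (10a + 6b - 2, 6a + 8b + 2); substituting (7/11, -8/11) gives ∇psi = (0, 0), so (7/11, -8/11) is indeed a critical point.
The Hessian of psi is constant: H = [[10, 6], [6, 8]].
det(H) = 10·8 − 6² = 44.
det(H) > 0 and tr(H) = 18 > 0, so H is positive definite and the point is a local minimum.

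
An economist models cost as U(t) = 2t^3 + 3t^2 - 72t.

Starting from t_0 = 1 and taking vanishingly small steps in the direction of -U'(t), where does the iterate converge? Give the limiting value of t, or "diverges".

3

U'(t) = 6(t - 3)(t + 4), so U'(1) = -60.
Gradient descent moves in the -U' direction, i.e. t is increasing.
The nearest critical point in that direction is t = 3, where U'' = 42 > 0 (a local minimum). The iterate converges there.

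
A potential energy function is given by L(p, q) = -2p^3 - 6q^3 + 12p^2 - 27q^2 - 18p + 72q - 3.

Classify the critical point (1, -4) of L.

local minimum

The mixed partial ∂²L/∂p∂q is 0, so the Hessian at any point is diag(L_pp, L_qq) = diag(12(-p + 2), -18(2q + 3)).
At (1, -4): H = diag(12, 90).
Both eigenvalues are positive, so H is positive definite: a local minimum.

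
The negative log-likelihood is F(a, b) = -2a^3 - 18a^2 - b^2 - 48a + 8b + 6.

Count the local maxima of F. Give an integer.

1

F separates as a function of a plus a function of b, so ∇F=0 decouples.
∂F/∂a = -6(a + 2)(a + 4) = 0 at a ∈ {-4, -2}; ∂F/∂b = -2(b - 4) = 0 at b ∈ {4}.
The Hessian is diagonal: diag(F_aa, F_bb). Second derivatives: F_aa(-4)=12, F_aa(-2)=-12; F_bb(4)=-2.
Local maxima occur where both diagonal entries negative: (-2, 4). Count: 1.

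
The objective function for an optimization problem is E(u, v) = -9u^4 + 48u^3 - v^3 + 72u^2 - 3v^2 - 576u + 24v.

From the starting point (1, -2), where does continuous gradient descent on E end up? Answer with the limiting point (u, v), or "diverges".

E is separable, so gradient descent decouples: u follows -∂E/∂u, v follows -∂E/∂v.
∂E/∂u = -36(u - 4)(u - 2)(u + 2); at u=1 this is -324, so u increases.
∂E/∂v = -3(v - 2)(v + 4); at v=-2 this is 24, so v decreases.
u converges to its nearest critical value 2 (a local min of the u-part); v converges to -4. The iterate converges to (2, -4).

(2, -4)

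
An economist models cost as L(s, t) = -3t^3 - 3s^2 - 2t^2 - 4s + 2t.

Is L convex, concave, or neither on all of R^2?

neither

The term -3t^3 is cubic, so the Hessian is not constant.
∂²L/∂t² = -18t - 4, which takes both signs as t varies (negative for sufficiently large t). A diagonal entry of the Hessian changing sign means the Hessian is neither positive- nor negative-semidefinite on all of R^2.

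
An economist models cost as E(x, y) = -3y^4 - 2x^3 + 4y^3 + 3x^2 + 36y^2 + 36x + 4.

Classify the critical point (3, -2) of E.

The mixed partial ∂²E/∂x∂y is 0, so the Hessian at any point is diag(E_xx, E_yy) = diag(6(-2x + 1), 12(-3y^2 + 2y + 6)).
At (3, -2): H = diag(-30, -120).
Both eigenvalues are negative, so H is negative definite: a local maximum.

local maximum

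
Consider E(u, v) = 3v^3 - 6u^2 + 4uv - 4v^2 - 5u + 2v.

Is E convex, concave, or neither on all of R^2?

The term 3v^3 is cubic, so the Hessian is not constant.
∂²E/∂v² = 18v - 8, which takes both signs as v varies (negative for sufficiently negative v). A diagonal entry of the Hessian changing sign means the Hessian is neither positive- nor negative-semidefinite on all of R^2.

neither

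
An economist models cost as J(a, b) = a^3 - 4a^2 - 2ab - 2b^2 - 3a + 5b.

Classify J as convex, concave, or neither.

The term a^3 is cubic, so the Hessian is not constant.
∂²J/∂a² = 6a - 8, which takes both signs as a varies (negative for sufficiently negative a). A diagonal entry of the Hessian changing sign means the Hessian is neither positive- nor negative-semidefinite on all of R^2.

neither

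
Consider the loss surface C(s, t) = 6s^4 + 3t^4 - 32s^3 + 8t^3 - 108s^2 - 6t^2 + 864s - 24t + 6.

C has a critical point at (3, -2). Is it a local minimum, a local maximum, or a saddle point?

saddle point

The mixed partial ∂²C/∂s∂t is 0, so the Hessian at any point is diag(C_ss, C_tt) = diag(24(3s^2 - 8s - 9), 12(3t^2 + 4t - 1)).
At (3, -2): H = diag(-144, 36).
The eigenvalues have opposite signs, so H is indefinite: a saddle point.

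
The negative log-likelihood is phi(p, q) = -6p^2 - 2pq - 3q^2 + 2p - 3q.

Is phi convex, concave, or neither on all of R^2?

phi is quadratic, so its Hessian is the constant matrix H = [[-12, -2], [-2, -6]].
det(H) = 68, tr(H) = -18.
det(H) > 0 and tr(H) < 0, so H is negative definite everywhere: concave.

concave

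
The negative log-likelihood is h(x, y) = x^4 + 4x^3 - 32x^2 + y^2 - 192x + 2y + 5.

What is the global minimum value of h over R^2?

h(x,y) separates as P(x) + Q(y) + 5, so its minimum is min P + min Q + 5.
P'(x) = 4(x - 4)(x + 3)(x + 4) vanishes at x ∈ {-4, -3, 4}; Q'(y) = 2y + 2 vanishes at y ∈ {-1}.
Local minima of P (where P''>0): P(-4)=256, P(4)=-768. Local minima of Q: Q(-1)=-1.
So the global minimum of h is P(4) + Q(-1) + 5 = -768 − 1 + 5 = -764, attained at (4, -1).

-764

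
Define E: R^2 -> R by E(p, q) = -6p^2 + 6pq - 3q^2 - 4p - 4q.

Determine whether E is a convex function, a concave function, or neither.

E is quadratic, so its Hessian is the constant matrix H = [[-12, 6], [6, -6]].
det(H) = 36, tr(H) = -18.
det(H) > 0 and tr(H) < 0, so H is negative definite everywhere: concave.

concave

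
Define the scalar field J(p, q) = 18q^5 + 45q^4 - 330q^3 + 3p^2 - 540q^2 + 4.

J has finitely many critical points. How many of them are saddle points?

J separates as a function of p plus a function of q, so ∇J=0 decouples.
∂J/∂p = 6p = 0 at p ∈ {0}; ∂J/∂q = 90q(q - 3)(q + 1)(q + 4) = 0 at q ∈ {-4, -1, 0, 3}.
The Hessian is diagonal: diag(J_pp, J_qq). Second derivatives: J_pp(0)=6; J_qq(-4)=-7560, J_qq(-1)=1080, J_qq(0)=-1080, J_qq(3)=7560.
Saddle points occur where the two diagonal entries have opposite signs: (0, -4), (0, 0). Count: 2.

2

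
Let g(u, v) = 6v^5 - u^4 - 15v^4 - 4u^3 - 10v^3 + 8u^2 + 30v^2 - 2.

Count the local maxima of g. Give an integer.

4

g separates as a function of u plus a function of v, so ∇g=0 decouples.
∂g/∂u = -4u(u - 1)(u + 4) = 0 at u ∈ {-4, 0, 1}; ∂g/∂v = 30v(v - 2)(v - 1)(v + 1) = 0 at v ∈ {-1, 0, 1, 2}.
The Hessian is diagonal: diag(g_uu, g_vv). Second derivatives: g_uu(-4)=-80, g_uu(0)=16, g_uu(1)=-20; g_vv(-1)=-180, g_vv(0)=60, g_vv(1)=-60, g_vv(2)=180.
Local maxima occur where both diagonal entries negative: (-4, -1), (-4, 1), (1, -1), (1, 1). Count: 4.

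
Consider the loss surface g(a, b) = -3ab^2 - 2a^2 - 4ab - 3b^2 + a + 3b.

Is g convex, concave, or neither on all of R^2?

neither

The term -3ab^2 is cubic, so the Hessian is not constant.
∂²g/∂b² = -6a - 6, which takes both signs as a varies (negative for sufficiently large a). A diagonal entry of the Hessian changing sign means the Hessian is neither positive- nor negative-semidefinite on all of R^2.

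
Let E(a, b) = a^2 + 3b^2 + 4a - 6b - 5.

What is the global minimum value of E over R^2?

E(a,b) separates as P(a) + Q(b) − 5, so its minimum is min P + min Q − 5.
P'(a) = 2a + 4 vanishes at a ∈ {-2}; Q'(b) = 6b - 6 vanishes at b ∈ {1}.
Local minima of P (where P''>0): P(-2)=-4. Local minima of Q: Q(1)=-3.
So the global minimum of E is P(-2) + Q(1) − 5 = -4 − 3 − 5 = -12, attained at (-2, 1).

-12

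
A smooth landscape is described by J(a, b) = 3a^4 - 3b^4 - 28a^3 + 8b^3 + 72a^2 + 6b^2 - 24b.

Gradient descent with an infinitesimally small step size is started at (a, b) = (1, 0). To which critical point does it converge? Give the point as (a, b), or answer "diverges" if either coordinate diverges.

J is separable, so gradient descent decouples: a follows -∂J/∂a, b follows -∂J/∂b.
∂J/∂a = 12a(a - 4)(a - 3); at a=1 this is 72, so a decreases.
∂J/∂b = -12(b - 2)(b - 1)(b + 1); at b=0 this is -24, so b increases.
a converges to its nearest critical value 0 (a local min of the a-part); b converges to 1. The iterate converges to (0, 1).

(0, 1)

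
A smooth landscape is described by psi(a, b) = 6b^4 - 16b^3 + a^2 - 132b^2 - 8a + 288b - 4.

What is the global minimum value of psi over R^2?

-1154

psi(a,b) separates as P(a) + Q(b) − 4, so its minimum is min P + min Q − 4.
P'(a) = 2a - 8 vanishes at a ∈ {4}; Q'(b) = 24(b - 4)(b - 1)(b + 3) vanishes at b ∈ {-3, 1, 4}.
Local minima of P (where P''>0): P(4)=-16. Local minima of Q: Q(-3)=-1134, Q(4)=-448.
So the global minimum of psi is P(4) + Q(-3) − 4 = -16 − 1134 − 4 = -1154, attained at (4, -3).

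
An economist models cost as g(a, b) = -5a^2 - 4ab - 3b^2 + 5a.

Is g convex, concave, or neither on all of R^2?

g is quadratic, so its Hessian is the constant matrix H = [[-10, -4], [-4, -6]].
det(H) = 44, tr(H) = -16.
det(H) > 0 and tr(H) < 0, so H is negative definite everywhere: concave.

concave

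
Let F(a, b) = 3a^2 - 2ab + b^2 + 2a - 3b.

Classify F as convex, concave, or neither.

convex

F is quadratic, so its Hessian is the constant matrix H = [[6, -2], [-2, 2]].
det(H) = 8, tr(H) = 8.
det(H) > 0 and tr(H) > 0, so H is positive definite everywhere: convex.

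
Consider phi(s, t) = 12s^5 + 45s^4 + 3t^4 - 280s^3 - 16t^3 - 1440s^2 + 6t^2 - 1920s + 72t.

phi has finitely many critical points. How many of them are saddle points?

6

phi separates as a function of s plus a function of t, so ∇phi=0 decouples.
∂phi/∂s = 60(s - 4)(s + 1)(s + 2)(s + 4) = 0 at s ∈ {-4, -2, -1, 4}; ∂phi/∂t = 12(t - 3)(t - 2)(t + 1) = 0 at t ∈ {-1, 2, 3}.
The Hessian is diagonal: diag(phi_ss, phi_tt). Second derivatives: phi_ss(-4)=-2880, phi_ss(-2)=720, phi_ss(-1)=-900, phi_ss(4)=14400; phi_tt(-1)=144, phi_tt(2)=-36, phi_tt(3)=48.
Saddle points occur where the two diagonal entries have opposite signs: (-4, -1), (-4, 3), (-2, 2), (-1, -1), (-1, 3), (4, 2). Count: 6.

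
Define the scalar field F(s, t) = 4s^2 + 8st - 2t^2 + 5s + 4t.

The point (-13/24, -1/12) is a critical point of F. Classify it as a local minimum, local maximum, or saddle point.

The Hessian of F is constant: H = [[8, 8], [8, -4]].
det(H) = 8·(-4) − 8² = -96.
Since det(H) < 0, H is indefinite and the critical point is a saddle point.

saddle point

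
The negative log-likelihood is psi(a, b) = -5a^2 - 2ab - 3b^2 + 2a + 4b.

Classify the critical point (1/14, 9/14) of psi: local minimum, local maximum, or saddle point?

local maximum

The Hessian of psi is constant: H = [[-10, -2], [-2, -6]].
det(H) = (-10)·(-6) − (-2)² = 56.
det(H) > 0 and tr(H) = -16 < 0, so H is negative definite and the point is a local maximum.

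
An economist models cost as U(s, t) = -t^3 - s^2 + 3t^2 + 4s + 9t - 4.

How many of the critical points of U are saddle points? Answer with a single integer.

1

U separates as a function of s plus a function of t, so ∇U=0 decouples.
∂U/∂s = -2(s - 2) = 0 at s ∈ {2}; ∂U/∂t = -3(t - 3)(t + 1) = 0 at t ∈ {-1, 3}.
The Hessian is diagonal: diag(U_ss, U_tt). Second derivatives: U_ss(2)=-2; U_tt(-1)=12, U_tt(3)=-12.
Saddle points occur where the two diagonal entries have opposite signs: (2, -1). Count: 1.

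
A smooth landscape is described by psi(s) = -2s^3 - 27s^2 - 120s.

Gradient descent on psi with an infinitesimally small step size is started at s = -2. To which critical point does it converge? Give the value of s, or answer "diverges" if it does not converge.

diverges

psi'(s) = -6(s + 4)(s + 5), so psi'(-2) = -36.
Gradient descent moves in the -psi' direction, i.e. s is increasing.
There is no critical point above s=-2, and psi' keeps the same sign, so the iterate runs off to +∞.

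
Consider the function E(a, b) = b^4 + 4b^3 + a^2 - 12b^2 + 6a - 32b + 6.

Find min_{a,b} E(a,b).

-67

E(a,b) separates as P(a) + Q(b) + 6, so its minimum is min P + min Q + 6.
P'(a) = 2a + 6 vanishes at a ∈ {-3}; Q'(b) = 4(b - 2)(b + 1)(b + 4) vanishes at b ∈ {-4, -1, 2}.
Local minima of P (where P''>0): P(-3)=-9. Local minima of Q: Q(-4)=-64, Q(2)=-64.
So the global minimum of E is P(-3) + Q(-4) + 6 = -9 − 64 + 6 = -67, attained at (-3, -4).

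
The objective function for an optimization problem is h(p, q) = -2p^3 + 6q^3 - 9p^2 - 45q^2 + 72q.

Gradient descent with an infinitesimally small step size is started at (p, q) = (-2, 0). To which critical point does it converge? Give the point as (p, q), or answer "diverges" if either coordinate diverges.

diverges

h is separable, so gradient descent decouples: p follows -∂h/∂p, q follows -∂h/∂q.
∂h/∂p = -6p(p + 3); at p=-2 this is 12, so p decreases.
∂h/∂q = 18(q - 4)(q - 1); at q=0 this is 72, so q decreases.
The q-coordinate has no critical point in that direction and runs off to infinity.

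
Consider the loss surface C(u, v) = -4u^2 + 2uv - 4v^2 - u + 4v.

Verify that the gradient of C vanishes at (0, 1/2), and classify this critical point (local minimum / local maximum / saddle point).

local maximum

∇C = (-8u + 2v - 1, 2u - 8v + 4); substituting (0, 1/2) gives ∇C = (0, 0), so (0, 1/2) is indeed a critical point.
The Hessian of C is constant: H = [[-8, 2], [2, -8]].
det(H) = (-8)·(-8) − 2² = 60.
det(H) > 0 and tr(H) = -16 < 0, so H is negative definite and the point is a local maximum.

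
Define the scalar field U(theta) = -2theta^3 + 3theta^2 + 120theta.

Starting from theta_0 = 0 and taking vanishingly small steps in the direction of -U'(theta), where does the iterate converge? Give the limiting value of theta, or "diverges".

-4

U'(theta) = -6(theta - 5)(theta + 4), so U'(0) = 120.
Gradient descent moves in the -U' direction, i.e. theta is decreasing.
The nearest critical point in that direction is theta = -4, where U'' = 54 > 0 (a local minimum). The iterate converges there.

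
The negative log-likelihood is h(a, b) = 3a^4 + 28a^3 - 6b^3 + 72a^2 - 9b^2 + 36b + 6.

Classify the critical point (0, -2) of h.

local minimum

The mixed partial ∂²h/∂a∂b is 0, so the Hessian at any point is diag(h_aa, h_bb) = diag(12(3a^2 + 14a + 12), -18(2b + 1)).
At (0, -2): H = diag(144, 54).
Both eigenvalues are positive, so H is positive definite: a local minimum.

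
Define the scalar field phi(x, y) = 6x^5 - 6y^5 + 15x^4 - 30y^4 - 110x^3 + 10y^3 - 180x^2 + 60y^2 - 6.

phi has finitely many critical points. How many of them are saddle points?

8

phi separates as a function of x plus a function of y, so ∇phi=0 decouples.
∂phi/∂x = 30x(x - 3)(x + 1)(x + 4) = 0 at x ∈ {-4, -1, 0, 3}; ∂phi/∂y = -30y(y - 1)(y + 1)(y + 4) = 0 at y ∈ {-4, -1, 0, 1}.
The Hessian is diagonal: diag(phi_xx, phi_yy). Second derivatives: phi_xx(-4)=-2520, phi_xx(-1)=360, phi_xx(0)=-360, phi_xx(3)=2520; phi_yy(-4)=1800, phi_yy(-1)=-180, phi_yy(0)=120, phi_yy(1)=-300.
Saddle points occur where the two diagonal entries have opposite signs: (-4, -4), (-4, 0), (-1, -1), (-1, 1), (0, -4), (0, 0), (3, -1), (3, 1). Count: 8.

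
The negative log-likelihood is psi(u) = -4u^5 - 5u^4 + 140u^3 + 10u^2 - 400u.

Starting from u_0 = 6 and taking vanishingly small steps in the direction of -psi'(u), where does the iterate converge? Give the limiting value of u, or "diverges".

diverges

psi'(u) = -20(u - 4)(u - 1)(u + 1)(u + 5), so psi'(6) = -15400.
Gradient descent moves in the -psi' direction, i.e. u is increasing.
There is no critical point above u=6, and psi' keeps the same sign, so the iterate runs off to +∞.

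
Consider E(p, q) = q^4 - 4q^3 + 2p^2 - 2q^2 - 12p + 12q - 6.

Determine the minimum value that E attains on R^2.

E(p,q) separates as A(p) + B(q) − 6, so its minimum is min A + min B − 6.
A'(p) = 4p - 12 vanishes at p ∈ {3}; B'(q) = 4(q - 3)(q - 1)(q + 1) vanishes at q ∈ {-1, 1, 3}.
Local minima of A (where A''>0): A(3)=-18. Local minima of B: B(-1)=-9, B(3)=-9.
So the global minimum of E is A(3) + B(-1) − 6 = -18 − 9 − 6 = -33, attained at (3, -1).

-33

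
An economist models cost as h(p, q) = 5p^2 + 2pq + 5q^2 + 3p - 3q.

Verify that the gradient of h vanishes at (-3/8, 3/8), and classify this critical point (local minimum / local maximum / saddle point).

local minimum

∇h = (10p + 2q + 3, 2p + 10q - 3); substituting (-3/8, 3/8) gives ∇h = (0, 0), so (-3/8, 3/8) is indeed a critical point.
The Hessian of h is constant: H = [[10, 2], [2, 10]].
det(H) = 10·10 − 2² = 96.
det(H) > 0 and tr(H) = 20 > 0, so H is positive definite and the point is a local minimum.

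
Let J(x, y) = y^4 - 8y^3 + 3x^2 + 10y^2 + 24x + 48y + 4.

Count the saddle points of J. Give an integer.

J separates as a function of x plus a function of y, so ∇J=0 decouples.
∂J/∂x = 6(x + 4) = 0 at x ∈ {-4}; ∂J/∂y = 4(y - 4)(y - 3)(y + 1) = 0 at y ∈ {-1, 3, 4}.
The Hessian is diagonal: diag(J_xx, J_yy). Second derivatives: J_xx(-4)=6; J_yy(-1)=80, J_yy(3)=-16, J_yy(4)=20.
Saddle points occur where the two diagonal entries have opposite signs: (-4, 3). Count: 1.

1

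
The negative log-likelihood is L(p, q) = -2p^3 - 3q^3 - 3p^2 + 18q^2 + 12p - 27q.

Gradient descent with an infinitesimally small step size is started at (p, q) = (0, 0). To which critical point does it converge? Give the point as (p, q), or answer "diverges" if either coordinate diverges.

L is separable, so gradient descent decouples: p follows -∂L/∂p, q follows -∂L/∂q.
∂L/∂p = -6(p - 1)(p + 2); at p=0 this is 12, so p decreases.
∂L/∂q = -9(q - 3)(q - 1); at q=0 this is -27, so q increases.
p converges to its nearest critical value -2 (a local min of the p-part); q converges to 1. The iterate converges to (-2, 1).

(-2, 1)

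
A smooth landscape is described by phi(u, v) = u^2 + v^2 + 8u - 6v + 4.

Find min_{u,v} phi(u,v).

phi(u,v) separates as P(u) + Q(v) + 4, so its minimum is min P + min Q + 4.
P'(u) = 2u + 8 vanishes at u ∈ {-4}; Q'(v) = 2v - 6 vanishes at v ∈ {3}.
Local minima of P (where P''>0): P(-4)=-16. Local minima of Q: Q(3)=-9.
So the global minimum of phi is P(-4) + Q(3) + 4 = -16 − 9 + 4 = -21, attained at (-4, 3).

-21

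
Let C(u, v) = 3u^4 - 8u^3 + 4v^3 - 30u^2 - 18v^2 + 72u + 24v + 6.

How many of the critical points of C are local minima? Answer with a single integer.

2

C separates as a function of u plus a function of v, so ∇C=0 decouples.
∂C/∂u = 12(u - 3)(u - 1)(u + 2) = 0 at u ∈ {-2, 1, 3}; ∂C/∂v = 12(v - 2)(v - 1) = 0 at v ∈ {1, 2}.
The Hessian is diagonal: diag(C_uu, C_vv). Second derivatives: C_uu(-2)=180, C_uu(1)=-72, C_uu(3)=120; C_vv(1)=-12, C_vv(2)=12.
Local minima occur where both diagonal entries positive: (-2, 2), (3, 2). Count: 2.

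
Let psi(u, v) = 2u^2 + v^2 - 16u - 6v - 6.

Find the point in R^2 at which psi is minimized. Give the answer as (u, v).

psi(u,v) separates as P(u) + Q(v) − 6, so its minimum is min P + min Q − 6.
P'(u) = 4u - 16 vanishes at u ∈ {4}; Q'(v) = 2v - 6 vanishes at v ∈ {3}.
Local minima of P (where P''>0): P(4)=-32. Local minima of Q: Q(3)=-9.
So the global minimum of psi is P(4) + Q(3) − 6 = -32 − 9 − 6 = -47, attained at (4, 3).

(4, 3)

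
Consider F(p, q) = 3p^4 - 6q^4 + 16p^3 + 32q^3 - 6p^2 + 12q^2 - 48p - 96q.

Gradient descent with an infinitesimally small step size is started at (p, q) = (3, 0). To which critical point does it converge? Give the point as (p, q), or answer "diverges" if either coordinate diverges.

F is separable, so gradient descent decouples: p follows -∂F/∂p, q follows -∂F/∂q.
∂F/∂p = 12(p - 1)(p + 1)(p + 4); at p=3 this is 672, so p decreases.
∂F/∂q = -24(q - 4)(q - 1)(q + 1); at q=0 this is -96, so q increases.
p converges to its nearest critical value 1 (a local min of the p-part); q converges to 1. The iterate converges to (1, 1).

(1, 1)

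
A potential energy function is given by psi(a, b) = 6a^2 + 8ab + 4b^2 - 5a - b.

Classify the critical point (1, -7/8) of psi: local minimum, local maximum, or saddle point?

The Hessian of psi is constant: H = [[12, 8], [8, 8]].
det(H) = 12·8 − 8² = 32.
det(H) > 0 and tr(H) = 20 > 0, so H is positive definite and the point is a local minimum.

local minimum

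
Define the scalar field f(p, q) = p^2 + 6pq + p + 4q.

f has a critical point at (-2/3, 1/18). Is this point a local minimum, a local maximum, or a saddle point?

The Hessian of f is constant: H = [[2, 6], [6, 0]].
det(H) = 2·0 − 6² = -36.
Since det(H) < 0, H is indefinite and the critical point is a saddle point.

saddle point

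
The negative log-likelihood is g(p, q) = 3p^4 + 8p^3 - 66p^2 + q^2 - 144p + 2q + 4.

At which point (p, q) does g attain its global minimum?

(3, -1)

g(p,q) separates as A(p) + B(q) + 4, so its minimum is min A + min B + 4.
A'(p) = 12(p - 3)(p + 1)(p + 4) vanishes at p ∈ {-4, -1, 3}; B'(q) = 2q + 2 vanishes at q ∈ {-1}.
Local minima of A (where A''>0): A(-4)=-224, A(3)=-567. Local minima of B: B(-1)=-1.
So the global minimum of g is A(3) + B(-1) + 4 = -567 − 1 + 4 = -564, attained at (3, -1).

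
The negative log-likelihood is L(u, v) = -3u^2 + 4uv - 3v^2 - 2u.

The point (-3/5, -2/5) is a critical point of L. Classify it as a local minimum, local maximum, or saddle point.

local maximum

The Hessian of L is constant: H = [[-6, 4], [4, -6]].
det(H) = (-6)·(-6) − 4² = 20.
det(H) > 0 and tr(H) = -12 < 0, so H is negative definite and the point is a local maximum.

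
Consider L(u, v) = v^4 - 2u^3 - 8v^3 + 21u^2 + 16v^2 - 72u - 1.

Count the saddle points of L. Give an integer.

L separates as a function of u plus a function of v, so ∇L=0 decouples.
∂L/∂u = -6(u - 4)(u - 3) = 0 at u ∈ {3, 4}; ∂L/∂v = 4v(v - 4)(v - 2) = 0 at v ∈ {0, 2, 4}.
The Hessian is diagonal: diag(L_uu, L_vv). Second derivatives: L_uu(3)=6, L_uu(4)=-6; L_vv(0)=32, L_vv(2)=-16, L_vv(4)=32.
Saddle points occur where the two diagonal entries have opposite signs: (3, 2), (4, 0), (4, 4). Count: 3.

3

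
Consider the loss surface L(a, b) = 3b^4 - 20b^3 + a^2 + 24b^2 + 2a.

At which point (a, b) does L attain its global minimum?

L(a,b) separates as P(a) + Q(b), so its minimum is min P + min Q.
P'(a) = 2a + 2 vanishes at a ∈ {-1}; Q'(b) = 12b(b - 4)(b - 1) vanishes at b ∈ {0, 1, 4}.
Local minima of P (where P''>0): P(-1)=-1. Local minima of Q: Q(0)=0, Q(4)=-128.
So the global minimum of L is P(-1) + Q(4) = -1 − 128 = -129, attained at (-1, 4).

(-1, 4)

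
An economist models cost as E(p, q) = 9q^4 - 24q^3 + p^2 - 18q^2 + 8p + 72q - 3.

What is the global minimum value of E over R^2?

-76

E(p,q) separates as A(p) + B(q) − 3, so its minimum is min A + min B − 3.
A'(p) = 2p + 8 vanishes at p ∈ {-4}; B'(q) = 36(q - 2)(q - 1)(q + 1) vanishes at q ∈ {-1, 1, 2}.
Local minima of A (where A''>0): A(-4)=-16. Local minima of B: B(-1)=-57, B(2)=24.
So the global minimum of E is A(-4) + B(-1) − 3 = -16 − 57 − 3 = -76, attained at (-4, -1).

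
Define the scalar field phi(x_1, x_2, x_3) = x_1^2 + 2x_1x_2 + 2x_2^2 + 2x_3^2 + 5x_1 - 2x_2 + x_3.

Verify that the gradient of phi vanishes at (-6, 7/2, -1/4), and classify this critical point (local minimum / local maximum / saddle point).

∇phi = (2x_1 + 2x_2 + 5, 2x_1 + 4x_2 - 2, 4x_3 + 1); substituting (-6, 7/2, -1/4) gives ∇phi = (0, 0, 0), so (-6, 7/2, -1/4) is indeed a critical point.
The Hessian is constant: H = [[2, 2, 0], [2, 4, 0], [0, 0, 4]].
Leading principal minors: Δ₁ = 2, Δ₂ = 4, Δ₃ = 16.
All leading minors are positive, so H is positive definite: a local minimum.

local minimum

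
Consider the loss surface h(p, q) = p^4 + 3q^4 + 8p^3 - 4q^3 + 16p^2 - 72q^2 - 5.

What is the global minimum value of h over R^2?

-645

h(p,q) separates as A(p) + B(q) − 5, so its minimum is min A + min B − 5.
A'(p) = 4p(p + 2)(p + 4) vanishes at p ∈ {-4, -2, 0}; B'(q) = 12q(q - 4)(q + 3) vanishes at q ∈ {-3, 0, 4}.
Local minima of A (where A''>0): A(-4)=0, A(0)=0. Local minima of B: B(-3)=-297, B(4)=-640.
So the global minimum of h is A(-4) + B(4) − 5 = 0 − 640 − 5 = -645, attained at (-4, 4).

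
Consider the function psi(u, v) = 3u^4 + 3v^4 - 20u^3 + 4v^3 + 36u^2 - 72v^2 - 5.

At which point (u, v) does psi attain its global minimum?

(0, -4)

psi(u,v) separates as P(u) + Q(v) − 5, so its minimum is min P + min Q − 5.
P'(u) = 12u(u - 3)(u - 2) vanishes at u ∈ {0, 2, 3}; Q'(v) = 12v(v - 3)(v + 4) vanishes at v ∈ {-4, 0, 3}.
Local minima of P (where P''>0): P(0)=0, P(3)=27. Local minima of Q: Q(-4)=-640, Q(3)=-297.
So the global minimum of psi is P(0) + Q(-4) − 5 = 0 − 640 − 5 = -645, attained at (0, -4).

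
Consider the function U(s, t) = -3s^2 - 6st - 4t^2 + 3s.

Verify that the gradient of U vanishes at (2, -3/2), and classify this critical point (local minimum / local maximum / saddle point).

local maximum

∇U = (-6s - 6t + 3, -6s - 8t); substituting (2, -3/2) gives ∇U = (0, 0), so (2, -3/2) is indeed a critical point.
The Hessian of U is constant: H = [[-6, -6], [-6, -8]].
det(H) = (-6)·(-8) − (-6)² = 12.
det(H) > 0 and tr(H) = -14 < 0, so H is negative definite and the point is a local maximum.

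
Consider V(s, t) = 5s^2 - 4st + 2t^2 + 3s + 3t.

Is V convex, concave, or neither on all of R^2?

convex

V is quadratic, so its Hessian is the constant matrix H = [[10, -4], [-4, 4]].
det(H) = 24, tr(H) = 14.
det(H) > 0 and tr(H) > 0, so H is positive definite everywhere: convex.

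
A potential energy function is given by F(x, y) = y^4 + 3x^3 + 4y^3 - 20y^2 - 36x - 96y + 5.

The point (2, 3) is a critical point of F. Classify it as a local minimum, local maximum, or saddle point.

The mixed partial ∂²F/∂x∂y is 0, so the Hessian at any point is diag(F_xx, F_yy) = diag(18x, 4(3y^2 + 6y - 10)).
At (2, 3): H = diag(36, 140).
Both eigenvalues are positive, so H is positive definite: a local minimum.

local minimum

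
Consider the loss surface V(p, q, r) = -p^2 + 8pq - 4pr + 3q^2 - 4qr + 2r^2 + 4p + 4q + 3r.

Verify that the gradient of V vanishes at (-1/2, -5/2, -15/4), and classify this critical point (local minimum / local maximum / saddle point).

∇V = (-2p + 8q - 4r + 4, 8p + 6q - 4r + 4, -4p - 4q + 4r + 3); substituting (-1/2, -5/2, -15/4) gives ∇V = (0, 0, 0), so (-1/2, -5/2, -15/4) is indeed a critical point.
The Hessian is constant: H = [[-2, 8, -4], [8, 6, -4], [-4, -4, 4]].
Leading principal minors: Δ₁ = -2, Δ₂ = -76, Δ₃ = -112.
The minors fit neither the all-positive nor the alternating-sign pattern, so H is indefinite: a saddle point.

saddle point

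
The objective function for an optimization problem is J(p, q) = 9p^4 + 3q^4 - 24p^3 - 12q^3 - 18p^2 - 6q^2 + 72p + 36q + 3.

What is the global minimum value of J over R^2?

-81

J(p,q) separates as A(p) + B(q) + 3, so its minimum is min A + min B + 3.
A'(p) = 36(p - 2)(p - 1)(p + 1) vanishes at p ∈ {-1, 1, 2}; B'(q) = 12(q - 3)(q - 1)(q + 1) vanishes at q ∈ {-1, 1, 3}.
Local minima of A (where A''>0): A(-1)=-57, A(2)=24. Local minima of B: B(-1)=-27, B(3)=-27.
So the global minimum of J is A(-1) + B(-1) + 3 = -57 − 27 + 3 = -81, attained at (-1, -1).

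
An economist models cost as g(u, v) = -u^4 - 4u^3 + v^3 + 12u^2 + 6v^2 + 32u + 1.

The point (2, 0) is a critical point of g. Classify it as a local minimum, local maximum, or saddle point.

The mixed partial ∂²g/∂u∂v is 0, so the Hessian at any point is diag(g_uu, g_vv) = diag(12(-u^2 - 2u + 2), 6(v + 2)).
At (2, 0): H = diag(-72, 12).
The eigenvalues have opposite signs, so H is indefinite: a saddle point.

saddle point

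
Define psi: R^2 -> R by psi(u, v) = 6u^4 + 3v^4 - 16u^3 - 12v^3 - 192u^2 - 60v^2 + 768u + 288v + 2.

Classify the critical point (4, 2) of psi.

The mixed partial ∂²psi/∂u∂v is 0, so the Hessian at any point is diag(psi_uu, psi_vv) = diag(24(3u^2 - 4u - 16), 12(3v^2 - 6v - 10)).
At (4, 2): H = diag(384, -120).
The eigenvalues have opposite signs, so H is indefinite: a saddle point.

saddle point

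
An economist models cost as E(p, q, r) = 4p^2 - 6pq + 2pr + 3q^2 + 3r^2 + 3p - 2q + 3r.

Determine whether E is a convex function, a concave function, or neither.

E is quadratic, so its Hessian is the constant matrix H = [[8, -6, 2], [-6, 6, 0], [2, 0, 6]].
Leading principal minors: 8, 12, 48.
All positive ⇒ H ≻ 0 ⇒ convex.

convex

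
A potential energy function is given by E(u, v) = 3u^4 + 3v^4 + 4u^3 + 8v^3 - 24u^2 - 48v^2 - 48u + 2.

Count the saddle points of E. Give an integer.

4

E separates as a function of u plus a function of v, so ∇E=0 decouples.
∂E/∂u = 12(u - 2)(u + 1)(u + 2) = 0 at u ∈ {-2, -1, 2}; ∂E/∂v = 12v(v - 2)(v + 4) = 0 at v ∈ {-4, 0, 2}.
The Hessian is diagonal: diag(E_uu, E_vv). Second derivatives: E_uu(-2)=48, E_uu(-1)=-36, E_uu(2)=144; E_vv(-4)=288, E_vv(0)=-96, E_vv(2)=144.
Saddle points occur where the two diagonal entries have opposite signs: (-2, 0), (-1, -4), (-1, 2), (2, 0). Count: 4.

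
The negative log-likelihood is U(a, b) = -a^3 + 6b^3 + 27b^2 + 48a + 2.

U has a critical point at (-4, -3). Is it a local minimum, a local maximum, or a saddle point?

The mixed partial ∂²U/∂a∂b is 0, so the Hessian at any point is diag(U_aa, U_bb) = diag(-6a, 18(2b + 3)).
At (-4, -3): H = diag(24, -54).
The eigenvalues have opposite signs, so H is indefinite: a saddle point.

saddle point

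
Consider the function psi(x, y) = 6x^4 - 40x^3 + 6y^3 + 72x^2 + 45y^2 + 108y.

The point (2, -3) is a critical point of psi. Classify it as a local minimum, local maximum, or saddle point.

The mixed partial ∂²psi/∂x∂y is 0, so the Hessian at any point is diag(psi_xx, psi_yy) = diag(24(3x^2 - 10x + 6), 18(2y + 5)).
At (2, -3): H = diag(-48, -18).
Both eigenvalues are negative, so H is negative definite: a local maximum.

local maximum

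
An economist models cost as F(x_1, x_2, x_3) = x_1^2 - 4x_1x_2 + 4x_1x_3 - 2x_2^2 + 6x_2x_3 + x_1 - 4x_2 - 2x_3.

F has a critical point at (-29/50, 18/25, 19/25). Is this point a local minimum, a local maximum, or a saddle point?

saddle point

The Hessian is constant: H = [[2, -4, 4], [-4, -4, 6], [4, 6, 0]].
Leading principal minors: Δ₁ = 2, Δ₂ = -24, Δ₃ = -200.
The minors fit neither the all-positive nor the alternating-sign pattern, so H is indefinite: a saddle point.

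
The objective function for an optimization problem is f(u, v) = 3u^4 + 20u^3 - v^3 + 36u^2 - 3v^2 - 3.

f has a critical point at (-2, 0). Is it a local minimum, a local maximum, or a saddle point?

The mixed partial ∂²f/∂u∂v is 0, so the Hessian at any point is diag(f_uu, f_vv) = diag(12(3u^2 + 10u + 6), -6(v + 1)).
At (-2, 0): H = diag(-24, -6).
Both eigenvalues are negative, so H is negative definite: a local maximum.

local maximum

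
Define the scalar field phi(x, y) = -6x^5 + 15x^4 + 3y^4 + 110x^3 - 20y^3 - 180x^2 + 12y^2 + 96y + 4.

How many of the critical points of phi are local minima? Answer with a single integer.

phi separates as a function of x plus a function of y, so ∇phi=0 decouples.
∂phi/∂x = -30x(x - 4)(x - 1)(x + 3) = 0 at x ∈ {-3, 0, 1, 4}; ∂phi/∂y = 12(y - 4)(y - 2)(y + 1) = 0 at y ∈ {-1, 2, 4}.
The Hessian is diagonal: diag(phi_xx, phi_yy). Second derivatives: phi_xx(-3)=2520, phi_xx(0)=-360, phi_xx(1)=360, phi_xx(4)=-2520; phi_yy(-1)=180, phi_yy(2)=-72, phi_yy(4)=120.
Local minima occur where both diagonal entries positive: (-3, -1), (-3, 4), (1, -1), (1, 4). Count: 4.

4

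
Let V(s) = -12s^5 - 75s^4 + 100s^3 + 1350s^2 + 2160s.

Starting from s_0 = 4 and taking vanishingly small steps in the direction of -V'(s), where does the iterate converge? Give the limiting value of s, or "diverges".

V'(s) = -60(s - 3)(s + 1)(s + 3)(s + 4), so V'(4) = -16800.
Gradient descent moves in the -V' direction, i.e. s is increasing.
There is no critical point above s=4, and V' keeps the same sign, so the iterate runs off to +∞.

diverges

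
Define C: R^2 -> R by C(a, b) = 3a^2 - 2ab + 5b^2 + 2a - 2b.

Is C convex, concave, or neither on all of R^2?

convex

C is quadratic, so its Hessian is the constant matrix H = [[6, -2], [-2, 10]].
det(H) = 56, tr(H) = 16.
det(H) > 0 and tr(H) > 0, so H is positive definite everywhere: convex.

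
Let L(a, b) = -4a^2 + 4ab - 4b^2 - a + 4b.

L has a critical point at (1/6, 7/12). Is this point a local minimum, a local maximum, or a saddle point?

local maximum

The Hessian of L is constant: H = [[-8, 4], [4, -8]].
det(H) = (-8)·(-8) − 4² = 48.
det(H) > 0 and tr(H) = -16 < 0, so H is negative definite and the point is a local maximum.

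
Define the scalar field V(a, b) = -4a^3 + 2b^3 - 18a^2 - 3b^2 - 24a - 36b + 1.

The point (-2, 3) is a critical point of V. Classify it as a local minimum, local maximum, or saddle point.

The mixed partial ∂²V/∂a∂b is 0, so the Hessian at any point is diag(V_aa, V_bb) = diag(-12(2a + 3), 6(2b - 1)).
At (-2, 3): H = diag(12, 30).
Both eigenvalues are positive, so H is positive definite: a local minimum.

local minimum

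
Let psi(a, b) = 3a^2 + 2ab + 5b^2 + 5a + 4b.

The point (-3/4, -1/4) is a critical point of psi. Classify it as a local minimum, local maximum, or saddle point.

The Hessian of psi is constant: H = [[6, 2], [2, 10]].
det(H) = 6·10 − 2² = 56.
det(H) > 0 and tr(H) = 16 > 0, so H is positive definite and the point is a local minimum.

local minimum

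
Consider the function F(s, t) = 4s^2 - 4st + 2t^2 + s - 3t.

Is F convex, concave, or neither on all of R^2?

F is quadratic, so its Hessian is the constant matrix H = [[8, -4], [-4, 4]].
det(H) = 16, tr(H) = 12.
det(H) > 0 and tr(H) > 0, so H is positive definite everywhere: convex.

convex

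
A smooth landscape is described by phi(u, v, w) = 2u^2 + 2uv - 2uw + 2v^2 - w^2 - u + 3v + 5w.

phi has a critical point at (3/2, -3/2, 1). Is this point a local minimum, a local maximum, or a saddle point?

saddle point

The Hessian is constant: H = [[4, 2, -2], [2, 4, 0], [-2, 0, -2]].
Leading principal minors: Δ₁ = 4, Δ₂ = 12, Δ₃ = -40.
The minors fit neither the all-positive nor the alternating-sign pattern, so H is indefinite: a saddle point.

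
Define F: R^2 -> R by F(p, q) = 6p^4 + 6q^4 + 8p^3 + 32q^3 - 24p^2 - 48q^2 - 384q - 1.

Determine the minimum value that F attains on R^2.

F(p,q) separates as A(p) + B(q) − 1, so its minimum is min A + min B − 1.
A'(p) = 24p(p - 1)(p + 2) vanishes at p ∈ {-2, 0, 1}; B'(q) = 24(q - 2)(q + 2)(q + 4) vanishes at q ∈ {-4, -2, 2}.
Local minima of A (where A''>0): A(-2)=-64, A(1)=-10. Local minima of B: B(-4)=256, B(2)=-608.
So the global minimum of F is A(-2) + B(2) − 1 = -64 − 608 − 1 = -673, attained at (-2, 2).

-673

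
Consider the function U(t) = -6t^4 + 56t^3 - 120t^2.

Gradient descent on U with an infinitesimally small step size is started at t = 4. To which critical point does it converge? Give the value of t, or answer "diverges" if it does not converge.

2

U'(t) = -24t(t - 5)(t - 2), so U'(4) = 192.
Gradient descent moves in the -U' direction, i.e. t is decreasing.
The nearest critical point in that direction is t = 2, where U'' = 144 > 0 (a local minimum). The iterate converges there.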